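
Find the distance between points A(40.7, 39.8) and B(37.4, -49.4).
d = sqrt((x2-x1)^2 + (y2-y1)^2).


dx = 37.4 - 40.7 = -3.3
dy = -49.4 - 39.8 = -89.2
d = sqrt(10.89 + 7956.64) = sqrt(7967.53) = 89.2610

89.2610


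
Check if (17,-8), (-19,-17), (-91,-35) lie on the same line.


17*(-17+ 35) - 19*(-35+ 8) - 91*(-8+ 17)
= 306 + 513 - 819 = 0

Yes, collinear (determinant = 0)


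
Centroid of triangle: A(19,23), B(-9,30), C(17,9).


Gx = (19- 9+17)/3 = 27/3 = 9.0000
Gy = (23+30+9)/3 = 62/3 = 20.6667

G = (9.0000, 20.6667)


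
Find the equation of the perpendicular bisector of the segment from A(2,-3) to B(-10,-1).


Midpoint = (-4, -2)
Slope of AB = dy/dx = 2/(-12) = -0.1667
Perp slope = -dx/dy = 12/2 = 6.0000
b = My - (perp slope)*Mx = -2 + (-12*(-4))/2 = -2 + 24.0000 = 22.0000

y = 6.0000x + 22.0000


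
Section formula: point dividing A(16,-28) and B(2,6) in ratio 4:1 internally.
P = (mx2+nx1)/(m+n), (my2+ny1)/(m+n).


Px = (4*2 + 1*16)/5 = 24/5 = 4.8000
Py = (4*6 + 1*(-28))/5 = -4/5 = -0.8000

P = (4.8000, -0.8000)


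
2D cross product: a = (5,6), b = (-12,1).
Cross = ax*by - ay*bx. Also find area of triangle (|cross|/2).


cross = 5*1 - 6*(-12) = 5 + 72 = 77
Triangle area = |77|/2 = 77/2 = 38.5000

cross = 77, triangle area = 38.5000


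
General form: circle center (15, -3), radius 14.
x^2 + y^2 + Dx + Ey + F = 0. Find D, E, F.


(x-15)^2 + (y+ 3)^2 = 14^2
D = -2h = -30, E = -2k = 6
F = h^2+k^2-r^2 = 225+9-196 = 38

D = -30, E = 6, F = 38


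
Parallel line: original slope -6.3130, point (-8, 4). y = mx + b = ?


Parallel lines have equal slopes.
m2 = -6.3130
b2 = 4 + 6.3130*(-8) = -46.5040

y = -6.3130x - 46.5040


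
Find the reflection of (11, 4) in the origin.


Reflection rule for origin: (-x, -y)
(11, 4) -> (-11, -4)

(-11, -4)


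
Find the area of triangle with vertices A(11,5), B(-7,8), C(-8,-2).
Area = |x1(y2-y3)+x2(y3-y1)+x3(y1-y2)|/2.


11*(8+ 2) = 110
-7*(-2-5) = 49
-8*(5-8) = 24
sum = 183
Area = |183|/2 = 91.5000

91.5000 sq units


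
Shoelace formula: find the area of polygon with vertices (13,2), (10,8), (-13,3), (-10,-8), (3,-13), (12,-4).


sum(xi*y_{i+1}) = 13*8 + 10*3 - 13*(-8) - 10*(-13) + 3*(-4) + 12*2 = 380
sum(yi*x_{i+1}) = 2*10 + 8*(-13) + 3*(-10) - 8*3 - 13*12 - 4*13 = -346
Area = |380 + 346|/2 = 726/2 = 363.0000

363.0000 sq units


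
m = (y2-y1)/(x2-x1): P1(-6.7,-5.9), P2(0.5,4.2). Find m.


dy = 4.2 + 5.9 = 10.1
dx = 0.5 + 6.7 = 7.2
m = 10.1/7.2 = 1.4028

m = 1.4028


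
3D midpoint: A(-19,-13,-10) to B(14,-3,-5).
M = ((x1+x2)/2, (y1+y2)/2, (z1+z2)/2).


Mx = (-19+14)/2 = -2.5000
My = (-13- 3)/2 = -8.0000
Mz = (-10- 5)/2 = -7.5000

M = (-2.5000, -8.0000, -7.5000)


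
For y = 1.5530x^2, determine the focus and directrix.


a = 1.5530
1/(4a) = 0.1610
Focus = (0, 0.1610)
Directrix: y = -0.1610

Focus = (0, 0.1610), Directrix: y = -0.1610


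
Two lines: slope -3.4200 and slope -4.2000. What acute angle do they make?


m1-m2 = 0.78
1+m1*m2 = 15.364
tan(theta) = |0.78/15.364| = 0.050768
theta = arctan(|0.78/15.364|) = 2.9063 degrees (acute angle)

2.9063 degrees


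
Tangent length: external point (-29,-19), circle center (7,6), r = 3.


d = sqrt((-29-7)^2 + (-19-6)^2) = sqrt(1296+625) = 43.8292
L = sqrt(1921.0000 - 9) = sqrt(1912.0000) = 43.7264

43.7264


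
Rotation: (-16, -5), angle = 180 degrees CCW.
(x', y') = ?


cos(180) = -1, sin(180) = 0
x' = -16*(-1) + 5*0 = 16
y' = -16*0 - 5*(-1) = 5

(16, 5)


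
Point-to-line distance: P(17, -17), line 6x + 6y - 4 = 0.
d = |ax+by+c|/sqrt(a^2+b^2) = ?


|6*17 + 6*(-17) - 4| = |-4| = 4
sqrt(36 + 36) = sqrt(72) = 8.4853
d = 4/sqrt(72) = 0.4714

0.4714


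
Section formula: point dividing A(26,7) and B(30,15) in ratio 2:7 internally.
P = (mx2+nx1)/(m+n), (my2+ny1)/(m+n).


Px = (2*30 + 7*26)/9 = 242/9 = 26.8889
Py = (2*15 + 7*7)/9 = 79/9 = 8.7778

P = (26.8889, 8.7778)


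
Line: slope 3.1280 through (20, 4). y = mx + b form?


y - 4 = 3.1280(x - 20)
y = 3.1280x + 4 - 3.1280*20
y = 3.1280x - 58.5600

y = 3.1280x - 58.5600


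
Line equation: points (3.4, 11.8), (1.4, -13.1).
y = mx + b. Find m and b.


m = (-24.9)/(-2.0) = 12.4500
b = y1 - m*x1 = 11.8 - (-24.9*3.4)/(-2.0) = 11.8 - 42.3300 = -30.5300

y = 12.4500x - 30.5300


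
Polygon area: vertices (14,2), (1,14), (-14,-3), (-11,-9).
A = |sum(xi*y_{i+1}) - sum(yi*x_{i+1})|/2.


sum(xi*y_{i+1}) = 14*14 + 1*(-3) - 14*(-9) - 11*2 = 297
sum(yi*x_{i+1}) = 2*1 + 14*(-14) - 3*(-11) - 9*14 = -287
Area = |297 + 287|/2 = 584/2 = 292.0000

292.0000 sq units


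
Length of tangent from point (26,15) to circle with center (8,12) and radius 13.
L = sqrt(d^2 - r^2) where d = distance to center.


d = sqrt((26-8)^2 + (15-12)^2) = sqrt(324+9) = 18.2483
L = sqrt(333.0000 - 169) = sqrt(164.0000) = 12.8062

12.8062


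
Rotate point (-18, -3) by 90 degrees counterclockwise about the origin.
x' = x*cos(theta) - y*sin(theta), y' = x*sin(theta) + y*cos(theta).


cos(90) = 0, sin(90) = 1
x' = -18*0 + 3*1 = 3
y' = -18*1 - 3*0 = -18

(3, -18)


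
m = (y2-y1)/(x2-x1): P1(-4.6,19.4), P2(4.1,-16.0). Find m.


dy = -16.0 - 19.4 = -35.4
dx = 4.1 + 4.6 = 8.7
m = -35.4/8.7 = -4.0690

m = -4.0690


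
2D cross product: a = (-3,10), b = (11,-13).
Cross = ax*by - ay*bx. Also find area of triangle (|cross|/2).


cross = -3*(-13) - 10*11 = 39 - 110 = -71
Triangle area = |-71|/2 = 71/2 = 35.5000

cross = -71, triangle area = 35.5000


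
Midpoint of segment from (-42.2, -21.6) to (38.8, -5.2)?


Mx = (-42.2 + 38.8)/2 = -3.4/2 = -1.7000
My = (-21.6 - 5.2)/2 = -26.8/2 = -13.4000

(-1.7000, -13.4000)


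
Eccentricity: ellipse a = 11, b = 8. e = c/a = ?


c = sqrt(121-64) = sqrt(57) = 7.5498
e = c/a = sqrt(57)/11 = 0.6863

e = 0.6863


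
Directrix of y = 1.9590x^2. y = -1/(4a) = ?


a = 1.9590
1/(4a) = 0.1276
directrix: y = -0.1276 = -0.1276

y = -0.1276


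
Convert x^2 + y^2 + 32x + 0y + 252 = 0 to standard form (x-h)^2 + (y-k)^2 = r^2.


h = -D/2 = -32/2 = -16
k = -E/2 = 0/2 = 0
r^2 = h^2 + k^2 - F = 256 + 0 - 252 = 4
r = 2

Center (-16, 0), radius = 2


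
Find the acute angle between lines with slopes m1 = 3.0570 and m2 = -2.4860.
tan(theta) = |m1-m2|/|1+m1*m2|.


m1-m2 = 5.543
1+m1*m2 = -6.599702
tan(theta) = |5.543/(-6.599702)| = 0.839886
theta = arctan(|5.543/(-6.599702)|) = 40.0264 degrees (acute angle)

40.0264 degrees


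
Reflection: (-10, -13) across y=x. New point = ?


Reflection rule for y=x: (y, x)
(-10, -13) -> (-13, -10)

(-13, -10)


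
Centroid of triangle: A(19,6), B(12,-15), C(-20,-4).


Gx = (19+12- 20)/3 = 11/3 = 3.6667
Gy = (6- 15- 4)/3 = -13/3 = -4.3333

G = (3.6667, -4.3333)


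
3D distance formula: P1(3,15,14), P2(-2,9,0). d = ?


dx=-5, dy=-6, dz=-14
d = sqrt(25+36+196) = sqrt(257) = 16.0312

16.0312


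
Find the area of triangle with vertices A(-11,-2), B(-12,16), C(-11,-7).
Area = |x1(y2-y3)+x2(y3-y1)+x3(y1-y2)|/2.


-11*(16+ 7) = -253
-12*(-7+ 2) = 60
-11*(-2-16) = 198
sum = 5
Area = |5|/2 = 2.5000

2.5000 sq units


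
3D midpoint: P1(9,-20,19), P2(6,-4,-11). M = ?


Mx = (9+6)/2 = 7.5000
My = (-20- 4)/2 = -12.0000
Mz = (19- 11)/2 = 4.0000

M = (7.5000, -12.0000, 4.0000)


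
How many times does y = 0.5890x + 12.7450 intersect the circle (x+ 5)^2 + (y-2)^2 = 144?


Substitute y = 0.5890x + 12.7450: (x+ 5)^2 + (0.5890x+12.7450-2)^2 = 144
Expand to Ax^2 + Bx + C = 0, where b-k = 10.745
A = 1+m^2 = 1.346921
B = 2(m(b-k) - h) = 2(0.5890*10.745 + 5) = 22.65761
C = h^2 + (b-k)^2 - r^2 = 25 + 115.455025 - 144 = -3.544975
disc = B^2-4AC = 513.3673 + 19.0992 = 532.4665
disc > 0

2 intersection points


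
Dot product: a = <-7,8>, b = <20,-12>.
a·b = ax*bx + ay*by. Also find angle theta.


a·b = -7*20 + 8*(-12) = -140 - 96 = -236
|a| = sqrt(49+64) = 10.6301
|b| = sqrt(400+144) = 23.3238
cos(theta) = -236/(sqrt(113)*sqrt(544)) = -236/sqrt(61472) = -0.951861
theta = arccos(-236/sqrt(61472)) = 162.1497 degrees

a·b = -236, theta = 162.1497 deg


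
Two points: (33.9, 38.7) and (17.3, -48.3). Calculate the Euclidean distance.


dx = 17.3 - 33.9 = -16.6
dy = -48.3 - 38.7 = -87.0
d = sqrt(275.56 + 7569.0) = sqrt(7844.56) = 88.5695

88.5695


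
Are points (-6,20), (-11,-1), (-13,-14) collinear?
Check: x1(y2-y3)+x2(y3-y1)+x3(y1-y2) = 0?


-6*(-1+ 14) - 11*(-14-20) - 13*(20+ 1)
= -78 + 374 - 273 = 23

No, not collinear (determinant = 23)


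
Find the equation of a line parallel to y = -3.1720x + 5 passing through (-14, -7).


Parallel lines have equal slopes.
m2 = -3.1720
b2 = -7 + 3.1720*(-14) = -51.4080

y = -3.1720x - 51.4080


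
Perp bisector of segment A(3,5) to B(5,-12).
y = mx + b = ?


Midpoint = (4, -3.5)
Slope of AB = dy/dx = -17/2 = -8.5000
Perp slope = -dx/dy = 2/17 = 0.1176
b = My - (perp slope)*Mx = -3.5 + (2*4)/(-17) = -3.5 - 0.4706 = -3.9706

y = 0.1176x - 3.9706


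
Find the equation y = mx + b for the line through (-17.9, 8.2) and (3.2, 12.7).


m = (4.5)/(21.1) = 0.2133
b = y1 - m*x1 = 8.2 - (4.5*(-17.9))/(21.1) = 8.2 + 3.8175 = 12.0175

y = 0.2133x + 12.0175


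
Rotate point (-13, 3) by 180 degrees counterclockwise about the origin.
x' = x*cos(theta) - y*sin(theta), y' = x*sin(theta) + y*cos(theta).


cos(180) = -1, sin(180) = 0
x' = -13*(-1) - 3*0 = 13
y' = -13*0 + 3*(-1) = -3

(13, -3)


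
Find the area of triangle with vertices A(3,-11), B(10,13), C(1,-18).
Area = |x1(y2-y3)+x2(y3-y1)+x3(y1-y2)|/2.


3*(13+ 18) = 93
10*(-18+ 11) = -70
1*(-11-13) = -24
sum = -1
Area = |-1|/2 = 0.5000

0.5000 sq units


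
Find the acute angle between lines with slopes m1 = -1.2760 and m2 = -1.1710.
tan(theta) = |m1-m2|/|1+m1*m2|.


m1-m2 = -0.105
1+m1*m2 = 2.494196
tan(theta) = |-0.105/2.494196| = 0.042098
theta = arctan(|-0.105/2.494196|) = 2.4106 degrees (acute angle)

2.4106 degrees


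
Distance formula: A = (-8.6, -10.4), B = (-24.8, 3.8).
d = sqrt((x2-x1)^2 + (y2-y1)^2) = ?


dx = -24.8 + 8.6 = -16.2
dy = 3.8 + 10.4 = 14.2
d = sqrt(262.44 + 201.64) = sqrt(464.08) = 21.5425

21.5425


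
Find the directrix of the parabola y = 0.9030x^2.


a = 0.9030
1/(4a) = 0.2769
directrix: y = -0.2769 = -0.2769

y = -0.2769


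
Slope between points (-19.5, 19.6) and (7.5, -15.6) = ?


dy = -15.6 - 19.6 = -35.2
dx = 7.5 + 19.5 = 27.0
m = -35.2/27.0 = -1.3037

m = -1.3037


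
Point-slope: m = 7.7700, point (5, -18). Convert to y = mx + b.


y + 18 = 7.7700(x - 5)
y = 7.7700x - 18 - 7.7700*5
y = 7.7700x - 56.8500

y = 7.7700x - 56.8500


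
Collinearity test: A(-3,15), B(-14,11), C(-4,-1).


-3*(11+ 1) - 14*(-1-15) - 4*(15-11)
= -36 + 224 - 16 = 172

No, not collinear (determinant = 172)


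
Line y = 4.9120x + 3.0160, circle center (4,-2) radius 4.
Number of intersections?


Substitute y = 4.9120x + 3.0160: (x-4)^2 + (4.9120x+3.0160+ 2)^2 = 16
Expand to Ax^2 + Bx + C = 0, where b-k = 5.016
A = 1+m^2 = 25.127744
B = 2(m(b-k) - h) = 2(4.9120*5.016 - 4) = 41.277184
C = h^2 + (b-k)^2 - r^2 = 16 + 25.160256 - 16 = 25.160256
disc = B^2-4AC = 1703.8059 - 2528.8819 = -825.0760
disc < 0

0 intersection points


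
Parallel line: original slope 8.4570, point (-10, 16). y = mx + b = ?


Parallel lines have equal slopes.
m2 = 8.4570
b2 = 16 - 8.4570*(-10) = 100.5700

y = 8.4570x + 100.5700


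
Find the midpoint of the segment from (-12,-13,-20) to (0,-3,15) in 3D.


Mx = (-12+0)/2 = -6.0000
My = (-13- 3)/2 = -8.0000
Mz = (-20+15)/2 = -2.5000

M = (-6.0000, -8.0000, -2.5000)


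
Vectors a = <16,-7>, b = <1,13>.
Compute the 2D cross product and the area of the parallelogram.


cross = 16*13 + 7*1 = 208 + 7 = 215
Parallelogram area = |215| = 215

cross = 215, parallelogram area = 215


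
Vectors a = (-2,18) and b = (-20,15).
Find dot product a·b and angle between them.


a·b = -2*(-20) + 18*15 = 40 + 270 = 310
|a| = sqrt(4+324) = 18.1108
|b| = sqrt(400+225) = 25.0000
cos(theta) = 310/(sqrt(328)*sqrt(625)) = 310/sqrt(205000) = 0.684675
theta = arccos(310/sqrt(205000)) = 46.7899 degrees

a·b = 310, theta = 46.7899 deg


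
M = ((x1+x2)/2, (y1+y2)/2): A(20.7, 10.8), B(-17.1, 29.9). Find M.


Mx = (20.7 - 17.1)/2 = 3.6/2 = 1.8000
My = (10.8 + 29.9)/2 = 40.7/2 = 20.3500

(1.8000, 20.3500)


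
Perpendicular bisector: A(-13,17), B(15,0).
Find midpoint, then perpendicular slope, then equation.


Midpoint = (1, 8.5)
Slope of AB = dy/dx = -17/28 = -0.6071
Perp slope = -dx/dy = 28/17 = 1.6471
b = My - (perp slope)*Mx = 8.5 + (28*1)/(-17) = 8.5 - 1.6471 = 6.8529

y = 1.6471x + 6.8529


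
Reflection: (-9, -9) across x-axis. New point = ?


Reflection rule for x-axis: (x, -y)
(-9, -9) -> (-9, 9)

(-9, 9)


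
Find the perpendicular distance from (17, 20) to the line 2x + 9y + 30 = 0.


|2*17 + 9*20 + 30| = |244| = 244
sqrt(4 + 81) = sqrt(85) = 9.2195
d = 244/sqrt(85) = 26.4655

26.4655


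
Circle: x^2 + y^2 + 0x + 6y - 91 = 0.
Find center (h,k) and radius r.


h = -D/2 = 0/2 = 0
k = -E/2 = -6/2 = -3
r^2 = h^2 + k^2 - F = 0 + 9 + 91 = 100
r = 10

Center (0, -3), radius = 10


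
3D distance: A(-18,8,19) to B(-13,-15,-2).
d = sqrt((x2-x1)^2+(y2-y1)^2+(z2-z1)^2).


dx=5, dy=-23, dz=-21
d = sqrt(25+529+441) = sqrt(995) = 31.5436

31.5436


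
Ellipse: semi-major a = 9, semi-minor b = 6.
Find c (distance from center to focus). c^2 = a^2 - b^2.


c^2 = 9^2 - 6^2 = 81 - 36 = 45
c = sqrt(45) = 6.7082

c = 6.7082


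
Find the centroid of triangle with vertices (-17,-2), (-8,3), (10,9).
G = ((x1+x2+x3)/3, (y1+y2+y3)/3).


Gx = (-17- 8+10)/3 = -15/3 = -5.0000
Gy = (-2+3+9)/3 = 10/3 = 3.3333

G = (-5.0000, 3.3333)


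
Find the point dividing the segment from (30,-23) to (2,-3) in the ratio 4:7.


Px = (4*2 + 7*30)/11 = 218/11 = 19.8182
Py = (4*(-3) + 7*(-23))/11 = -173/11 = -15.7273

P = (19.8182, -15.7273)


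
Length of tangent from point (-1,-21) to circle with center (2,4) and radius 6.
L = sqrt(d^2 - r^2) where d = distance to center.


d = sqrt((-1-2)^2 + (-21-4)^2) = sqrt(9+625) = 25.1794
L = sqrt(634.0000 - 36) = sqrt(598.0000) = 24.4540

24.4540


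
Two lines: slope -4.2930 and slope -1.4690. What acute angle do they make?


m1-m2 = -2.824
1+m1*m2 = 7.306417
tan(theta) = |-2.824/7.306417| = 0.386510
theta = arctan(|-2.824/7.306417|) = 21.1320 degrees (acute angle)

21.1320 degrees


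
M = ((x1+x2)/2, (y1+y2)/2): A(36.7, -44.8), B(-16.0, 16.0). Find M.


Mx = (36.7 - 16.0)/2 = 20.7/2 = 10.3500
My = (-44.8 + 16.0)/2 = -28.8/2 = -14.4000

(10.3500, -14.4000)


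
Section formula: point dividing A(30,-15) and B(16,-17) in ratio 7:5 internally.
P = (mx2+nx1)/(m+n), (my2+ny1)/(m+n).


Px = (7*16 + 5*30)/12 = 262/12 = 21.8333
Py = (7*(-17) + 5*(-15))/12 = -194/12 = -16.1667

P = (21.8333, -16.1667)


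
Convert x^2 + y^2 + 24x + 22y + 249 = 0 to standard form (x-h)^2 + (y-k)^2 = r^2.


h = -D/2 = -24/2 = -12
k = -E/2 = -22/2 = -11
r^2 = h^2 + k^2 - F = 144 + 121 - 249 = 16
r = 4

Center (-12, -11), radius = 4


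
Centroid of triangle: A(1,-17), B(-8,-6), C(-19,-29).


Gx = (1- 8- 19)/3 = -26/3 = -8.6667
Gy = (-17- 6- 29)/3 = -52/3 = -17.3333

G = (-8.6667, -17.3333)


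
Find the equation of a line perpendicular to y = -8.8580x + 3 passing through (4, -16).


Perpendicular slope = -1/m1 = -1/(-8.8580) = 0.1129
b2 = y0 - m2*x0 = -16 + 4/(-8.8580) = -16 - 0.4516 = -16.4516

y = 0.1129x - 16.4516


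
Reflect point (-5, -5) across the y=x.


Reflection rule for y=x: (y, x)
(-5, -5) -> (-5, -5)

(-5, -5)


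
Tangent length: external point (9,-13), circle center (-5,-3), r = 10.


d = sqrt((9+ 5)^2 + (-13+ 3)^2) = sqrt(196+100) = 17.2047
L = sqrt(296.0000 - 100) = sqrt(196.0000) = 14.0000

14.0000


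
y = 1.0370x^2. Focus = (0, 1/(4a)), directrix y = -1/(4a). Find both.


a = 1.0370
1/(4a) = 0.2411
Focus = (0, 0.2411)
Directrix: y = -0.2411

Focus = (0, 0.2411), Directrix: y = -0.2411


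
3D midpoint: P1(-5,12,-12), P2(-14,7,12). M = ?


Mx = (-5- 14)/2 = -9.5000
My = (12+7)/2 = 9.5000
Mz = (-12+12)/2 = 0

M = (-9.5000, 9.5000, 0)


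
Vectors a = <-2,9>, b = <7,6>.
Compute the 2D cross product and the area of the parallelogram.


cross = -2*6 - 9*7 = -12 - 63 = -75
Parallelogram area = |-75| = 75

cross = -75, parallelogram area = 75


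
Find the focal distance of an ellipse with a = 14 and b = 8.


c^2 = 14^2 - 8^2 = 196 - 64 = 132
c = sqrt(132) = 11.4891

c = 11.4891


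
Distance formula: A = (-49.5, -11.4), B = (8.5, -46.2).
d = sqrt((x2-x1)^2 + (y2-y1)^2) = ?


dx = 8.5 + 49.5 = 58.0
dy = -46.2 + 11.4 = -34.8
d = sqrt(3364.0 + 1211.04) = sqrt(4575.04) = 67.6390

67.6390


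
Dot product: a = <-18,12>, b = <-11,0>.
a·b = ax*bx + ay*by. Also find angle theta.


a·b = -18*(-11) + 12*0 = 198 + 0 = 198
|a| = sqrt(324+144) = 21.6333
|b| = sqrt(121+0) = 11.0000
cos(theta) = 198/(sqrt(468)*sqrt(121)) = 198/sqrt(56628) = 0.832050
theta = arccos(198/sqrt(56628)) = 33.6901 degrees

a·b = 198, theta = 33.6901 deg


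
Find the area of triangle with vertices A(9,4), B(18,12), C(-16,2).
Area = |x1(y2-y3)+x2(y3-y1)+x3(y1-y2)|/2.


9*(12-2) = 90
18*(2-4) = -36
-16*(4-12) = 128
sum = 182
Area = |182|/2 = 91.0000

91.0000 sq units


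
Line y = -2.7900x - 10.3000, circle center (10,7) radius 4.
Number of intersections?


Substitute y = -2.7900x - 10.3000: (x-10)^2 + (-2.7900x- 10.3000-7)^2 = 16
Expand to Ax^2 + Bx + C = 0, where b-k = -17.3
A = 1+m^2 = 8.7841
B = 2(m(b-k) - h) = 2(-2.7900*(-17.3) - 10) = 76.534
C = h^2 + (b-k)^2 - r^2 = 100 + 299.29 - 16 = 383.29
disc = B^2-4AC = 5857.4532 - 13467.4308 = -7609.9776
disc < 0

0 intersection points


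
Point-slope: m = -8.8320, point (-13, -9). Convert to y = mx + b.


y + 9 = -8.8320(x + 13)
y = -8.8320x - 9 + 8.8320*(-13)
y = -8.8320x - 123.8160

y = -8.8320x - 123.8160


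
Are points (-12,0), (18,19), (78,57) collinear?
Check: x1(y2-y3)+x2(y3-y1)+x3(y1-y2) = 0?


-12*(19-57) + 18*(57-0) + 78*(0-19)
= 456 + 1026 - 1482 = 0

Yes, collinear (determinant = 0)


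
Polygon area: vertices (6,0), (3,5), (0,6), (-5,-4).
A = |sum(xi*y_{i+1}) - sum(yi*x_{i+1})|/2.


sum(xi*y_{i+1}) = 6*5 + 3*6 + 0*(-4) - 5*0 = 48
sum(yi*x_{i+1}) = 0*3 + 5*0 + 6*(-5) - 4*6 = -54
Area = |48 + 54|/2 = 102/2 = 51.0000

51.0000 sq units


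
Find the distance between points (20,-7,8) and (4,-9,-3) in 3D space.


dx=-16, dy=-2, dz=-11
d = sqrt(256+4+121) = sqrt(381) = 19.5192

19.5192


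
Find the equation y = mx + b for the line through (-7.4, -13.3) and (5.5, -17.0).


m = (-3.7)/(12.9) = -0.2868
b = y1 - m*x1 = -13.3 - (-3.7*(-7.4))/(12.9) = -13.3 - 2.1225 = -15.4225

y = -0.2868x - 15.4225


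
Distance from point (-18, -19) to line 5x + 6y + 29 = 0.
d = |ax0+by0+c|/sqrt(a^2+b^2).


|5*(-18) + 6*(-19) + 29| = |-175| = 175
sqrt(25 + 36) = sqrt(61) = 7.8102
d = 175/sqrt(61) = 22.4065

22.4065


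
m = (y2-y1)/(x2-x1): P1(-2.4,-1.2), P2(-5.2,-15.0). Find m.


dy = -15.0 + 1.2 = -13.8
dx = -5.2 + 2.4 = -2.8
m = -13.8/(-2.8) = 4.9286

m = 4.9286


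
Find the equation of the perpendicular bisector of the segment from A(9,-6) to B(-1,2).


Midpoint = (4, -2)
Slope of AB = dy/dx = 8/(-10) = -0.8000
Perp slope = -dx/dy = 10/8 = 1.2500
b = My - (perp slope)*Mx = -2 + (-10*4)/8 = -2 - 5.0000 = -7.0000

y = 1.2500x - 7.0000


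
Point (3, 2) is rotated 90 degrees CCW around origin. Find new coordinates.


cos(90) = 0, sin(90) = 1
x' = 3*0 - 2*1 = -2
y' = 3*1 + 2*0 = 3

(-2, 3)


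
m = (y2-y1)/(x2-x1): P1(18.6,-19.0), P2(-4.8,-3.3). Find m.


dy = -3.3 + 19.0 = 15.7
dx = -4.8 - 18.6 = -23.4
m = 15.7/(-23.4) = -0.6709

m = -0.6709


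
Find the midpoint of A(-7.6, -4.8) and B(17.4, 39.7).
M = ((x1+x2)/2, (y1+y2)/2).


Mx = (-7.6 + 17.4)/2 = 9.8/2 = 4.9000
My = (-4.8 + 39.7)/2 = 34.9/2 = 17.4500

(4.9000, 17.4500)


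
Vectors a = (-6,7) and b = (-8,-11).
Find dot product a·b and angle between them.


a·b = -6*(-8) + 7*(-11) = 48 - 77 = -29
|a| = sqrt(36+49) = 9.2195
|b| = sqrt(64+121) = 13.6015
cos(theta) = -29/(sqrt(85)*sqrt(185)) = -29/sqrt(15725) = -0.231261
theta = arccos(-29/sqrt(15725)) = 103.3713 degrees

a·b = -29, theta = 103.3713 deg


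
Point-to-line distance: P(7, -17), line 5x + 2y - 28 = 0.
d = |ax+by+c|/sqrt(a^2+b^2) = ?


|5*7 + 2*(-17) - 28| = |-27| = 27
sqrt(25 + 4) = sqrt(29) = 5.3852
d = 27/sqrt(29) = 5.0138

5.0138


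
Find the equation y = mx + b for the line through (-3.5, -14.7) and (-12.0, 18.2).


m = (32.9)/(-8.5) = -3.8706
b = y1 - m*x1 = -14.7 - (32.9*(-3.5))/(-8.5) = -14.7 - 13.5471 = -28.2471

y = -3.8706x - 28.2471


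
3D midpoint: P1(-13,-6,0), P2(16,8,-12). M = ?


Mx = (-13+16)/2 = 1.5000
My = (-6+8)/2 = 1.0000
Mz = (0- 12)/2 = -6.0000

M = (1.5000, 1.0000, -6.0000)


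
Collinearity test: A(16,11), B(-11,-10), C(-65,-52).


16*(-10+ 52) - 11*(-52-11) - 65*(11+ 10)
= 672 + 693 - 1365 = 0

Yes, collinear (determinant = 0)


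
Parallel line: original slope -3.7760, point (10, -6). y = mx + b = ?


Parallel lines have equal slopes.
m2 = -3.7760
b2 = -6 + 3.7760*10 = 31.7600

y = -3.7760x + 31.7600


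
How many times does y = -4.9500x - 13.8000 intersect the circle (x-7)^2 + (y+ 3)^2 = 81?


Substitute y = -4.9500x - 13.8000: (x-7)^2 + (-4.9500x- 13.8000+ 3)^2 = 81
Expand to Ax^2 + Bx + C = 0, where b-k = -10.8
A = 1+m^2 = 25.5025
B = 2(m(b-k) - h) = 2(-4.9500*(-10.8) - 7) = 92.92
C = h^2 + (b-k)^2 - r^2 = 49 + 116.64 - 81 = 84.64
disc = B^2-4AC = 8634.1264 - 8634.1264 = 0
disc = 0

1 intersection point (tangent)


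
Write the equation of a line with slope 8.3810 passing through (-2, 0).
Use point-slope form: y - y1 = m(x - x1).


y - 0 = 8.3810(x + 2)
y = 8.3810x + 0 - 8.3810*(-2)
y = 8.3810x + 16.7620

y = 8.3810x + 16.7620


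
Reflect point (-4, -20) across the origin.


Reflection rule for origin: (-x, -y)
(-4, -20) -> (4, 20)

(4, 20)


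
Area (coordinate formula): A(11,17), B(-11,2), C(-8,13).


11*(2-13) = -121
-11*(13-17) = 44
-8*(17-2) = -120
sum = -197
Area = |-197|/2 = 98.5000

98.5000 sq units


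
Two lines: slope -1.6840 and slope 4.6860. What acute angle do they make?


m1-m2 = -6.37
1+m1*m2 = -6.891224
tan(theta) = |-6.37/(-6.891224)| = 0.924364
theta = arctan(|-6.37/(-6.891224)|) = 42.7492 degrees (acute angle)

42.7492 degrees


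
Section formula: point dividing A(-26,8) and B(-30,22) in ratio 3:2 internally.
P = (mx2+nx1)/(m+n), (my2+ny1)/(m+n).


Px = (3*(-30) + 2*(-26))/5 = -142/5 = -28.4000
Py = (3*22 + 2*8)/5 = 82/5 = 16.4000

P = (-28.4000, 16.4000)


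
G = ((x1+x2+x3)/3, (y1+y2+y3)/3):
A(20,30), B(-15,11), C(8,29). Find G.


Gx = (20- 15+8)/3 = 13/3 = 4.3333
Gy = (30+11+29)/3 = 70/3 = 23.3333

G = (4.3333, 23.3333)


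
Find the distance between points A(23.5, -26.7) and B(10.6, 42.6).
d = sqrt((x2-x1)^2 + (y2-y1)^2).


dx = 10.6 - 23.5 = -12.9
dy = 42.6 + 26.7 = 69.3
d = sqrt(166.41 + 4802.49) = sqrt(4968.9) = 70.4904

70.4904


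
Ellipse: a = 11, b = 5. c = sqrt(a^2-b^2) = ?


c^2 = 11^2 - 5^2 = 121 - 25 = 96
c = sqrt(96) = 9.7980

c = 9.7980


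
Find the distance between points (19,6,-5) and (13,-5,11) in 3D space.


dx=-6, dy=-11, dz=16
d = sqrt(36+121+256) = sqrt(413) = 20.3224

20.3224


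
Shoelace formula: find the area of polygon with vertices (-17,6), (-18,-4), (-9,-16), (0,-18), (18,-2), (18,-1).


sum(xi*y_{i+1}) = -17*(-4) - 18*(-16) - 9*(-18) + 0*(-2) + 18*(-1) + 18*6 = 608
sum(yi*x_{i+1}) = 6*(-18) - 4*(-9) - 16*0 - 18*18 - 2*18 - 1*(-17) = -415
Area = |608 + 415|/2 = 1023/2 = 511.5000

511.5000 sq units


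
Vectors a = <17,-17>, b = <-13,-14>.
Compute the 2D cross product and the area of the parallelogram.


cross = 17*(-14) + 17*(-13) = -238 - 221 = -459
Parallelogram area = |-459| = 459

cross = -459, parallelogram area = 459


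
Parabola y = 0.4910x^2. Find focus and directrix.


a = 0.4910
1/(4a) = 0.5092
Focus = (0, 0.5092)
Directrix: y = -0.5092

Focus = (0, 0.5092), Directrix: y = -0.5092


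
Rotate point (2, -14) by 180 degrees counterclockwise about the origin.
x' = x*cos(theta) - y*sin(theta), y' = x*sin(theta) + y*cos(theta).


cos(180) = -1, sin(180) = 0
x' = 2*(-1) + 14*0 = -2
y' = 2*0 - 14*(-1) = 14

(-2, 14)


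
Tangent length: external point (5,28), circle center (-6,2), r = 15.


d = sqrt((5+ 6)^2 + (28-2)^2) = sqrt(121+676) = 28.2312
L = sqrt(797.0000 - 225) = sqrt(572.0000) = 23.9165

23.9165


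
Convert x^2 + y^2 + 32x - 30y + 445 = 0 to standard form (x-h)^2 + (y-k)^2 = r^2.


h = -D/2 = -32/2 = -16
k = -E/2 = 30/2 = 15
r^2 = h^2 + k^2 - F = 256 + 225 - 445 = 36
r = 6

Center (-16, 15), radius = 6


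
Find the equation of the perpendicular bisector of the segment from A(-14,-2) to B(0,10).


Midpoint = (-7, 4)
Slope of AB = dy/dx = 12/14 = 0.8571
Perp slope = -dx/dy = -14/12 = -1.1667
b = My - (perp slope)*Mx = 4 + (14*(-7))/12 = 4 - 8.1667 = -4.1667

y = -1.1667x - 4.1667


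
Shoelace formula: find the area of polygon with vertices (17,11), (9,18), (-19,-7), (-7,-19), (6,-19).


sum(xi*y_{i+1}) = 17*18 + 9*(-7) - 19*(-19) - 7*(-19) + 6*11 = 803
sum(yi*x_{i+1}) = 11*9 + 18*(-19) - 7*(-7) - 19*6 - 19*17 = -631
Area = |803 + 631|/2 = 1434/2 = 717.0000

717.0000 sq units


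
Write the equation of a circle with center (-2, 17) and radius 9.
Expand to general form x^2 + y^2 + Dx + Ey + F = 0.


(x+ 2)^2 + (y-17)^2 = 9^2
D = -2h = 4, E = -2k = -34
F = h^2+k^2-r^2 = 4+289-81 = 212

x^2 + y^2 + 4x - 34y + 212 = 0


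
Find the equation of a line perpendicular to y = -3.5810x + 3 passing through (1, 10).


Perpendicular slope = -1/m1 = -1/(-3.5810) = 0.2793
b2 = y0 - m2*x0 = 10 + 1/(-3.5810) = 10 - 0.2793 = 9.7207

y = 0.2793x + 9.7207


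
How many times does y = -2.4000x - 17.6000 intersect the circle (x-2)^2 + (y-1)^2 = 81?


Substitute y = -2.4000x - 17.6000: (x-2)^2 + (-2.4000x- 17.6000-1)^2 = 81
Expand to Ax^2 + Bx + C = 0, where b-k = -18.6
A = 1+m^2 = 6.76
B = 2(m(b-k) - h) = 2(-2.4000*(-18.6) - 2) = 85.28
C = h^2 + (b-k)^2 - r^2 = 4 + 345.96 - 81 = 268.96
disc = B^2-4AC = 7272.6784 - 7272.6784 = 0
disc = 0

1 intersection point (tangent)


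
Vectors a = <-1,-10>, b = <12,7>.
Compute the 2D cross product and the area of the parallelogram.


cross = -1*7 + 10*12 = -7 + 120 = 113
Parallelogram area = |113| = 113

cross = 113, parallelogram area = 113


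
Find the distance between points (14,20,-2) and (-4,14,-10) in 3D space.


dx=-18, dy=-6, dz=-8
d = sqrt(324+36+64) = sqrt(424) = 20.5913

20.5913


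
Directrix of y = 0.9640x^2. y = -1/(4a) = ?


a = 0.9640
1/(4a) = 0.2593
directrix: y = -0.2593 = -0.2593

y = -0.2593


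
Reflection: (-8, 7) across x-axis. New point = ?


Reflection rule for x-axis: (x, -y)
(-8, 7) -> (-8, -7)

(-8, -7)


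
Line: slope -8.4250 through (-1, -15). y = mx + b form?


y + 15 = -8.4250(x + 1)
y = -8.4250x - 15 + 8.4250*(-1)
y = -8.4250x - 23.4250

y = -8.4250x - 23.4250


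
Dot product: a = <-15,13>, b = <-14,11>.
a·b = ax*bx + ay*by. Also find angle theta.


a·b = -15*(-14) + 13*11 = 210 + 143 = 353
|a| = sqrt(225+169) = 19.8494
|b| = sqrt(196+121) = 17.8045
cos(theta) = 353/(sqrt(394)*sqrt(317)) = 353/sqrt(124898) = 0.998842
theta = arccos(353/sqrt(124898)) = 2.7572 degrees

a·b = 353, theta = 2.7572 deg


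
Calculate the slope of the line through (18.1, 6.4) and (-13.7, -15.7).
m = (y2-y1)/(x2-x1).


dy = -15.7 - 6.4 = -22.1
dx = -13.7 - 18.1 = -31.8
m = -22.1/(-31.8) = 0.6950

m = 0.6950


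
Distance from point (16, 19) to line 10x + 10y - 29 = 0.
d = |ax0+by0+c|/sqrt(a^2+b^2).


|10*16 + 10*19 - 29| = |321| = 321
sqrt(100 + 100) = sqrt(200) = 14.1421
d = 321/sqrt(200) = 22.6981

22.6981


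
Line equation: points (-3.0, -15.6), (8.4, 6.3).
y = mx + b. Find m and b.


m = (21.9)/(11.4) = 1.9211
b = y1 - m*x1 = -15.6 - (21.9*(-3.0))/(11.4) = -15.6 + 5.7632 = -9.8368

y = 1.9211x - 9.8368


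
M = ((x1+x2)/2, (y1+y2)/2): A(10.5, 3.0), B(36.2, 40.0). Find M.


Mx = (10.5 + 36.2)/2 = 46.7/2 = 23.3500
My = (3.0 + 40.0)/2 = 43.0/2 = 21.5000

(23.3500, 21.5000)


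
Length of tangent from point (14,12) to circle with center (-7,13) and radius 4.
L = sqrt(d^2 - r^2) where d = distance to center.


d = sqrt((14+ 7)^2 + (12-13)^2) = sqrt(441+1) = 21.0238
L = sqrt(442.0000 - 16) = sqrt(426.0000) = 20.6398

20.6398


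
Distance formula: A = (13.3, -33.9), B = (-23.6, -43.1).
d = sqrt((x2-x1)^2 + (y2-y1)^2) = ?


dx = -23.6 - 13.3 = -36.9
dy = -43.1 + 33.9 = -9.2
d = sqrt(1361.61 + 84.64) = sqrt(1446.25) = 38.0296

38.0296


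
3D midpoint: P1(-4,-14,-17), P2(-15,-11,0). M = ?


Mx = (-4- 15)/2 = -9.5000
My = (-14- 11)/2 = -12.5000
Mz = (-17+0)/2 = -8.5000

M = (-9.5000, -12.5000, -8.5000)


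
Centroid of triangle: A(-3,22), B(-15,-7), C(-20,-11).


Gx = (-3- 15- 20)/3 = -38/3 = -12.6667
Gy = (22- 7- 11)/3 = 4/3 = 1.3333

G = (-12.6667, 1.3333)


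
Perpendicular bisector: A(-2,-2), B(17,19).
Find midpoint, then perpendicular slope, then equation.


Midpoint = (7.5, 8.5)
Slope of AB = dy/dx = 21/19 = 1.1053
Perp slope = -dx/dy = -19/21 = -0.9048
b = My - (perp slope)*Mx = 8.5 + (19*7.5)/21 = 8.5 + 6.7857 = 15.2857

y = -0.9048x + 15.2857


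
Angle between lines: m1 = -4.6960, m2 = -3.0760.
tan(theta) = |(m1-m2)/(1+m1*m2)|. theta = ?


m1-m2 = -1.62
1+m1*m2 = 15.444896
tan(theta) = |-1.62/15.444896| = 0.104889
theta = arctan(|-1.62/15.444896|) = 5.9878 degrees (acute angle)

5.9878 degrees


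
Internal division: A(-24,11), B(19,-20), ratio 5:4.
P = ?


Px = (5*19 + 4*(-24))/9 = -1/9 = -0.1111
Py = (5*(-20) + 4*11)/9 = -56/9 = -6.2222

P = (-0.1111, -6.2222)


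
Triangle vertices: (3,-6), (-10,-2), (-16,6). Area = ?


3*(-2-6) = -24
-10*(6+ 6) = -120
-16*(-6+ 2) = 64
sum = -80
Area = |-80|/2 = 40.0000

40.0000 sq units


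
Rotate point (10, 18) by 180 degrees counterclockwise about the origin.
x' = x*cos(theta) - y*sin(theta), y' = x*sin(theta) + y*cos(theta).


cos(180) = -1, sin(180) = 0
x' = 10*(-1) - 18*0 = -10
y' = 10*0 + 18*(-1) = -18

(-10, -18)


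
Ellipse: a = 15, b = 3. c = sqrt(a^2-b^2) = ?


c^2 = 15^2 - 3^2 = 225 - 9 = 216
c = sqrt(216) = 14.6969

c = 14.6969


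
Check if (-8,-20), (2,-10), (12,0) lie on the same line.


-8*(-10-0) + 2*(0+ 20) + 12*(-20+ 10)
= 80 + 40 - 120 = 0

Yes, collinear (determinant = 0)


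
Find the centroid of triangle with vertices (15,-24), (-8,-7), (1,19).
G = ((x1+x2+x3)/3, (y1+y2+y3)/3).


Gx = (15- 8+1)/3 = 8/3 = 2.6667
Gy = (-24- 7+19)/3 = -12/3 = -4.0000

G = (2.6667, -4.0000)


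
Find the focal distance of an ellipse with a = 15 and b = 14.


c^2 = 15^2 - 14^2 = 225 - 196 = 29
c = sqrt(29) = 5.3852

c = 5.3852


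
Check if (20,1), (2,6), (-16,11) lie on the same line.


20*(6-11) + 2*(11-1) - 16*(1-6)
= -100 + 20 + 80 = 0

Yes, collinear (determinant = 0)


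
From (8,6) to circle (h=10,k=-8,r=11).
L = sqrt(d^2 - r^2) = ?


d = sqrt((8-10)^2 + (6+ 8)^2) = sqrt(4+196) = 14.1421
L = sqrt(200.0000 - 121) = sqrt(79.0000) = 8.8882

8.8882


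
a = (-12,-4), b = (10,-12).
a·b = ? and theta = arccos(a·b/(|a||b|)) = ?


a·b = -12*10 - 4*(-12) = -120 + 48 = -72
|a| = sqrt(144+16) = 12.6491
|b| = sqrt(100+144) = 15.6205
cos(theta) = -72/(sqrt(160)*sqrt(244)) = -72/sqrt(39040) = -0.364399
theta = arccos(-72/sqrt(39040)) = 111.3706 degrees

a·b = -72, theta = 111.3706 deg


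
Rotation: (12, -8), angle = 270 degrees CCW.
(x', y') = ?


cos(270) = 0, sin(270) = -1
x' = 12*0 + 8*(-1) = -8
y' = 12*(-1) - 8*0 = -12

(-8, -12)


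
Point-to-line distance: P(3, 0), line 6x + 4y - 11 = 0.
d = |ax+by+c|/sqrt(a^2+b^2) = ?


|6*3 + 4*0 - 11| = |7| = 7
sqrt(36 + 16) = sqrt(52) = 7.2111
d = 7/sqrt(52) = 0.9707

0.9707


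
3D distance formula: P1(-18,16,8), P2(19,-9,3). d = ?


dx=37, dy=-25, dz=-5
d = sqrt(1369+625+25) = sqrt(2019) = 44.9333

44.9333


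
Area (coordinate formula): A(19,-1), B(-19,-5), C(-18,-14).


19*(-5+ 14) = 171
-19*(-14+ 1) = 247
-18*(-1+ 5) = -72
sum = 346
Area = |346|/2 = 173.0000

173.0000 sq units


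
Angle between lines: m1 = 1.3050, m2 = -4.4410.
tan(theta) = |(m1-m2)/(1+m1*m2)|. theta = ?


m1-m2 = 5.746
1+m1*m2 = -4.795505
tan(theta) = |5.746/(-4.795505)| = 1.198205
theta = arctan(|5.746/(-4.795505)|) = 50.1523 degrees (acute angle)

50.1523 degrees


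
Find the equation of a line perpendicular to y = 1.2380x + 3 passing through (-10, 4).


Perpendicular slope = -1/m1 = -1/1.2380 = -0.8078
b2 = y0 - m2*x0 = 4 - 10/1.2380 = 4 - 8.0775 = -4.0775

y = -0.8078x - 4.0775


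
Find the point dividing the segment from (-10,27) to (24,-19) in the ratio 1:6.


Px = (1*24 + 6*(-10))/7 = -36/7 = -5.1429
Py = (1*(-19) + 6*27)/7 = 143/7 = 20.4286

P = (-5.1429, 20.4286)


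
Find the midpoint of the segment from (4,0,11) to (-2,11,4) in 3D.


Mx = (4- 2)/2 = 1.0000
My = (0+11)/2 = 5.5000
Mz = (11+4)/2 = 7.5000

M = (1.0000, 5.5000, 7.5000)


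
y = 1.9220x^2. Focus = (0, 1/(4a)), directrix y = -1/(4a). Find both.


a = 1.9220
1/(4a) = 0.1301
Focus = (0, 0.1301)
Directrix: y = -0.1301

Focus = (0, 0.1301), Directrix: y = -0.1301


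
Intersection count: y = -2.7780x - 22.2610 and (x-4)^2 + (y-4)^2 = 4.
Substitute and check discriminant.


Substitute y = -2.7780x - 22.2610: (x-4)^2 + (-2.7780x- 22.2610-4)^2 = 4
Expand to Ax^2 + Bx + C = 0, where b-k = -26.261
A = 1+m^2 = 8.717284
B = 2(m(b-k) - h) = 2(-2.7780*(-26.261) - 4) = 137.906116
C = h^2 + (b-k)^2 - r^2 = 16 + 689.640121 - 4 = 701.640121
disc = B^2-4AC = 19018.0968 - 24465.5848 = -5447.4880
disc < 0

0 intersection points


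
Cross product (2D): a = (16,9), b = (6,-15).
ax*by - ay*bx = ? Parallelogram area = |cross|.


cross = 16*(-15) - 9*6 = -240 - 54 = -294
Parallelogram area = |-294| = 294

cross = -294, parallelogram area = 294


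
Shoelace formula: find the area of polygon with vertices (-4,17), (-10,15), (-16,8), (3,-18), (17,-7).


sum(xi*y_{i+1}) = -4*15 - 10*8 - 16*(-18) + 3*(-7) + 17*17 = 416
sum(yi*x_{i+1}) = 17*(-10) + 15*(-16) + 8*3 - 18*17 - 7*(-4) = -664
Area = |416 + 664|/2 = 1080/2 = 540.0000

540.0000 sq units


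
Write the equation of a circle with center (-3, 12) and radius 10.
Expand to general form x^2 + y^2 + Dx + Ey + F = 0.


(x+ 3)^2 + (y-12)^2 = 10^2
D = -2h = 6, E = -2k = -24
F = h^2+k^2-r^2 = 9+144-100 = 53

x^2 + y^2 + 6x - 24y + 53 = 0


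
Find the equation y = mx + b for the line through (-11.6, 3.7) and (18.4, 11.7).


m = (8)/(30.0) = 0.2667
b = y1 - m*x1 = 3.7 - (8*(-11.6))/(30.0) = 3.7 + 3.0933 = 6.7933

y = 0.2667x + 6.7933


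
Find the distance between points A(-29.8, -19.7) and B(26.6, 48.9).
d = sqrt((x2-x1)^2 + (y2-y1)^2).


dx = 26.6 + 29.8 = 56.4
dy = 48.9 + 19.7 = 68.6
d = sqrt(3180.96 + 4705.96) = sqrt(7886.92) = 88.8083

88.8083


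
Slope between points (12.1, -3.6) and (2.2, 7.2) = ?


dy = 7.2 + 3.6 = 10.8
dx = 2.2 - 12.1 = -9.9
m = 10.8/(-9.9) = -1.0909

m = -1.0909


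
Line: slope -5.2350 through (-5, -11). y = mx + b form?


y + 11 = -5.2350(x + 5)
y = -5.2350x - 11 + 5.2350*(-5)
y = -5.2350x - 37.1750

y = -5.2350x - 37.1750


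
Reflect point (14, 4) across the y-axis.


Reflection rule for y-axis: (-x, y)
(14, 4) -> (-14, 4)

(-14, 4)


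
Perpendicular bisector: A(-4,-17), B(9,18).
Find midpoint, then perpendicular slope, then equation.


Midpoint = (2.5, 0.5)
Slope of AB = dy/dx = 35/13 = 2.6923
Perp slope = -dx/dy = -13/35 = -0.3714
b = My - (perp slope)*Mx = 0.5 + (13*2.5)/35 = 0.5 + 0.9286 = 1.4286

y = -0.3714x + 1.4286


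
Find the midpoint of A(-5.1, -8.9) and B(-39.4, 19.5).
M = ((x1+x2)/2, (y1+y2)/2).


Mx = (-5.1 - 39.4)/2 = -44.5/2 = -22.2500
My = (-8.9 + 19.5)/2 = 10.6/2 = 5.3000

(-22.2500, 5.3000)


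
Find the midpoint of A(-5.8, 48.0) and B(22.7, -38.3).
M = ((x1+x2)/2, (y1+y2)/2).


Mx = (-5.8 + 22.7)/2 = 16.9/2 = 8.4500
My = (48.0 - 38.3)/2 = 9.7/2 = 4.8500

(8.4500, 4.8500)


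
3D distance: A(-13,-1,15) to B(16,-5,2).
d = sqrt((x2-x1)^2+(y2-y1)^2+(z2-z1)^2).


dx=29, dy=-4, dz=-13
d = sqrt(841+16+169) = sqrt(1026) = 32.0312

32.0312


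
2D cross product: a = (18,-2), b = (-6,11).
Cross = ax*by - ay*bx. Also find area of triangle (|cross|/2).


cross = 18*11 + 2*(-6) = 198 - 12 = 186
Triangle area = |186|/2 = 186/2 = 93.0000

cross = 186, triangle area = 93.0000


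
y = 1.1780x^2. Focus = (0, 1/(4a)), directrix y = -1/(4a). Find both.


a = 1.1780
1/(4a) = 0.2122
Focus = (0, 0.2122)
Directrix: y = -0.2122

Focus = (0, 0.2122), Directrix: y = -0.2122


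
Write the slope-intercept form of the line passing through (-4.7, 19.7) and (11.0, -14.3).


m = (-34.0)/(15.7) = -2.1656
b = y1 - m*x1 = 19.7 - (-34.0*(-4.7))/(15.7) = 19.7 - 10.1783 = 9.5217

y = -2.1656x + 9.5217


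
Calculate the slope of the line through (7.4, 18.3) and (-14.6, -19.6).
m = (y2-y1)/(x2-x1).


dy = -19.6 - 18.3 = -37.9
dx = -14.6 - 7.4 = -22.0
m = -37.9/(-22.0) = 1.7227

m = 1.7227


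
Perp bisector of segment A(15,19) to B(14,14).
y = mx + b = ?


Midpoint = (14.5, 16.5)
Slope of AB = dy/dx = -5/(-1) = 5.0000
Perp slope = -dx/dy = -1/5 = -0.2000
b = My - (perp slope)*Mx = 16.5 + (-1*14.5)/(-5) = 16.5 + 2.9000 = 19.4000

y = -0.2000x + 19.4000


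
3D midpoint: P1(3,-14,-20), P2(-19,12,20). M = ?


Mx = (3- 19)/2 = -8.0000
My = (-14+12)/2 = -1.0000
Mz = (-20+20)/2 = 0

M = (-8.0000, -1.0000, 0)


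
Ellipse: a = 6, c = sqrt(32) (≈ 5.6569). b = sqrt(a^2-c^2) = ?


b^2 = 6^2 - (sqrt(32))^2 = 36 - 32 = 4
b = sqrt(4) = 2

b = 2


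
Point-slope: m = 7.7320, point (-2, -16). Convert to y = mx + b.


y + 16 = 7.7320(x + 2)
y = 7.7320x - 16 - 7.7320*(-2)
y = 7.7320x - 0.5360

y = 7.7320x - 0.5360


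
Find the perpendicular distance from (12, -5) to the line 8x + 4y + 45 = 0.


|8*12 + 4*(-5) + 45| = |121| = 121
sqrt(64 + 16) = sqrt(80) = 8.9443
d = 121/sqrt(80) = 13.5282

13.5282


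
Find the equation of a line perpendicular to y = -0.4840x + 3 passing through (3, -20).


Perpendicular slope = -1/m1 = -1/(-0.4840) = 2.0661
b2 = y0 - m2*x0 = -20 + 3/(-0.4840) = -20 - 6.1983 = -26.1983

y = 2.0661x - 26.1983


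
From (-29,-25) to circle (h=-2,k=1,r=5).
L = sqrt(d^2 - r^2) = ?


d = sqrt((-29+ 2)^2 + (-25-1)^2) = sqrt(729+676) = 37.4833
L = sqrt(1405.0000 - 25) = sqrt(1380.0000) = 37.1484

37.1484


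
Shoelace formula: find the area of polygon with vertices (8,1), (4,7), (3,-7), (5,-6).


sum(xi*y_{i+1}) = 8*7 + 4*(-7) + 3*(-6) + 5*1 = 15
sum(yi*x_{i+1}) = 1*4 + 7*3 - 7*5 - 6*8 = -58
Area = |15 + 58|/2 = 73/2 = 36.5000

36.5000 sq units


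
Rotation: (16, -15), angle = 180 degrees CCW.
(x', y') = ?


cos(180) = -1, sin(180) = 0
x' = 16*(-1) + 15*0 = -16
y' = 16*0 - 15*(-1) = 15

(-16, 15)


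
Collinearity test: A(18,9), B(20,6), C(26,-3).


18*(6+ 3) + 20*(-3-9) + 26*(9-6)
= 162 - 240 + 78 = 0

Yes, collinear (determinant = 0)


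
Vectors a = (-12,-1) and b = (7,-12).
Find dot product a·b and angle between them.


a·b = -12*7 - 1*(-12) = -84 + 12 = -72
|a| = sqrt(144+1) = 12.0416
|b| = sqrt(49+144) = 13.8924
cos(theta) = -72/(sqrt(145)*sqrt(193)) = -72/sqrt(27985) = -0.430398
theta = arccos(-72/sqrt(27985)) = 115.4928 degrees

a·b = -72, theta = 115.4928 deg


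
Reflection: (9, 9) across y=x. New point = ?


Reflection rule for y=x: (y, x)
(9, 9) -> (9, 9)

(9, 9)


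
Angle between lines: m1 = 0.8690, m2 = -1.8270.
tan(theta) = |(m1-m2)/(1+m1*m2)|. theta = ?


m1-m2 = 2.696
1+m1*m2 = -0.587663
tan(theta) = |2.696/(-0.587663)| = 4.587663
theta = arctan(|2.696/(-0.587663)|) = 77.7032 degrees (acute angle)

77.7032 degrees
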